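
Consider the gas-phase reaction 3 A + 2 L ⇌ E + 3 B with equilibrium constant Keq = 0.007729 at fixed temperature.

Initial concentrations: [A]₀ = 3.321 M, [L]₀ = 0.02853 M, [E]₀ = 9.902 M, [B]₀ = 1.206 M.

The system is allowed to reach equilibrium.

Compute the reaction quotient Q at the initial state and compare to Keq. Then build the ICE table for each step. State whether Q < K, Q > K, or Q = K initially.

Q₀ = 582.6 vs Keq = 0.007729 ⇒ Q>K, reverse
Step 1:
                  A         L         E         B
  Initial     3.321   0.02853     9.902     1.206
  Change      0.914    0.6094   -0.3047    -0.914
  Equil       4.235    0.6379     9.597     0.292
  solve Keq expr → x = -0.3047; check Q = 0.007729

Q₀ = 582.6; Q > K (proceeds reverse)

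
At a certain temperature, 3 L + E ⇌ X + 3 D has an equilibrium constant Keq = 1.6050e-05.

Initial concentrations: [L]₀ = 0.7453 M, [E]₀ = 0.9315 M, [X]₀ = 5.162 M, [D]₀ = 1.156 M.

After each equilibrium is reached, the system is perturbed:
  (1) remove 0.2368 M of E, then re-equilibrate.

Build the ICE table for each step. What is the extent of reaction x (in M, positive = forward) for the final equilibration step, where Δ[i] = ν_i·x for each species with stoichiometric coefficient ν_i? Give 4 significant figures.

x = -6.4565e-04 M

Q₀ = 20.68 vs Keq = 1.6050e-05 ⇒ Q>K, reverse
Step 1:
                    L           E           X           D
  I            0.7453      0.9315       5.162       1.156
  C             1.125      0.3751     -0.3751      -1.125
  E             1.871       1.307       4.787     0.03061
  solve Keq expr → x = -0.3751; check Q = 1.6050e-05
Then remove 0.2368 M of E.
Step 2:
                    L           E           X           D
  I             1.871        1.07       4.787     0.03061
  C          0.001937  6.4565e-04 -6.4565e-04   -0.001937
  E             1.873        1.07       4.786     0.02867
  solve Keq expr → x = -6.4565e-04; check Q = 1.6050e-05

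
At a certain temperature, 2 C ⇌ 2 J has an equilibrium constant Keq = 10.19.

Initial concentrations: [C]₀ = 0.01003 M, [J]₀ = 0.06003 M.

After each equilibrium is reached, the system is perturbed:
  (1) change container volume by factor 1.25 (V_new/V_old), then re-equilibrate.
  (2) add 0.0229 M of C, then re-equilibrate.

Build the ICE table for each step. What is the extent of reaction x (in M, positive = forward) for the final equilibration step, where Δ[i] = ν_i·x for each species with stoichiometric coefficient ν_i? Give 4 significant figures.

Q₀ = 35.82 vs Keq = 10.19 ⇒ Q>K, reverse
Step 1:
                   C          J
  init       0.01003    0.06003
  Δ         0.006682  -0.006682
  eq         0.01671    0.05335
  solve Keq expr → x = -0.003341; check Q = 10.19
Then change container volume by factor 1.25 (V_new/V_old).
Step 2:
                   C          J
  init       0.01337    0.04268
  Δ                0          0
  eq         0.01337    0.04268
  solve Keq expr → x = 0; check Q = 10.19
Then add 0.0229 M of C.
Step 3:
                   C          J
  init       0.03627    0.04268
  Δ         -0.01744    0.01744
  eq         0.01883    0.06012
  solve Keq expr → x = 0.008719; check Q = 10.19

x = 0.008719 M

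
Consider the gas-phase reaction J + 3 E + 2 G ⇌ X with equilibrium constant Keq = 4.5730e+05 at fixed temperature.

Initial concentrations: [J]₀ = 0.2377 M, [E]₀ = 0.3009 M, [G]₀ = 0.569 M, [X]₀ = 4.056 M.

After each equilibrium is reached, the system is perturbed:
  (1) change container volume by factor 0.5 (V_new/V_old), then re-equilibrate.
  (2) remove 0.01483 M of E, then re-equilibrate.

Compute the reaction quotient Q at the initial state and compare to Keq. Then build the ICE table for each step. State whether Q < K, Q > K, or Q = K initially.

Q₀ = 1935; Q < K (proceeds forward)

Q₀ = 1935 vs Keq = 4.5730e+05 ⇒ Q<K, forward
Step 1:
                   J          E          G          X
  I           0.2377     0.3009      0.569      4.056
  C         -0.07731    -0.2319    -0.1546    0.07731
  E           0.1604    0.06898     0.4144      4.133
  solve Keq expr → x = 0.07731; check Q = 4.5730e+05
Then change container volume by factor 0.5 (V_new/V_old).
Step 2:
                   J          E          G          X
  I           0.3208      0.138     0.8288      8.267
  C         -0.03022   -0.09066   -0.06044    0.03022
  E           0.2906    0.04729     0.7683      8.297
  solve Keq expr → x = 0.03022; check Q = 4.5730e+05
Then remove 0.01483 M of E.
Step 3:
                   J          E          G          X
  I           0.2906    0.03246     0.7683      8.297
  C         0.004728    0.01419   0.009457  -0.004728
  E           0.2953    0.04665     0.7778      8.292
  solve Keq expr → x = -0.004728; check Q = 4.5730e+05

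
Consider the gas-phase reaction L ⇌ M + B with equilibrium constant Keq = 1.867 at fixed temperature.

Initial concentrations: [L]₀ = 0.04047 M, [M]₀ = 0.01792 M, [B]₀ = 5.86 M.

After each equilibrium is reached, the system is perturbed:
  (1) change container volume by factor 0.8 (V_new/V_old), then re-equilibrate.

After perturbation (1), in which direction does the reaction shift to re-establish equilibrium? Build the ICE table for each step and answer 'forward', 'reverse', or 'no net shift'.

Direction: reverse

Q₀ = 2.595 vs Keq = 1.867 ⇒ Q>K, reverse
Step 1:
                  L         M         B
  init      0.04047   0.01792      5.86
  Δ        0.003805 -0.003805 -0.003805
  eq        0.04427   0.01412     5.856
  solve Keq expr → x = -0.003805; check Q = 1.867
Then change container volume by factor 0.8 (V_new/V_old).
Step 2:
                  L         M         B
  init      0.05534   0.01764      7.32
  Δ        0.002807 -0.002807 -0.002807
  eq        0.05815   0.01484     7.317
  solve Keq expr → x = -0.002807; check Q = 1.867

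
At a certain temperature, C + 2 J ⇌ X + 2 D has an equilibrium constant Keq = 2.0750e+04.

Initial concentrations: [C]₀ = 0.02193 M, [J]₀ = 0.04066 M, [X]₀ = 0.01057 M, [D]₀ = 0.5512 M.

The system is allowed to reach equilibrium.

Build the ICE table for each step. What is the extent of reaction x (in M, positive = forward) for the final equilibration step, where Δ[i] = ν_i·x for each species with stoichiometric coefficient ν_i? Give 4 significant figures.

Q₀ = 88.58 vs Keq = 2.0750e+04 ⇒ Q<K, forward
Step 1:
                    C           J           X           D
  Initial     0.02193     0.04066     0.01057      0.5512
  Change     -0.01603    -0.03206     0.01603     0.03206
  Equil      0.005899    0.008598      0.0266      0.5833
  solve Keq expr → x = 0.01603; check Q = 2.0750e+04

x = 0.01603 M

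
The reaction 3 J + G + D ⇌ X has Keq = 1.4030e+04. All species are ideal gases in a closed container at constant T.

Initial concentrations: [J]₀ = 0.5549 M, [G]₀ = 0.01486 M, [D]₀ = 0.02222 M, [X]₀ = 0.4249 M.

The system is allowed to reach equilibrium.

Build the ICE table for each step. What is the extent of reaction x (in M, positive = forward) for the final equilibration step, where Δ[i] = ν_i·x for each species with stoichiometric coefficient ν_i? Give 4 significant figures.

x = 0.00421 M

Q₀ = 7531 vs Keq = 1.4030e+04 ⇒ Q<K, forward
Step 1:
                   J          G          D          X
  init        0.5549    0.01486    0.02222     0.4249
  Δ         -0.01263   -0.00421   -0.00421    0.00421
  eq          0.5423    0.01065    0.01801     0.4291
  solve Keq expr → x = 0.00421; check Q = 1.4030e+04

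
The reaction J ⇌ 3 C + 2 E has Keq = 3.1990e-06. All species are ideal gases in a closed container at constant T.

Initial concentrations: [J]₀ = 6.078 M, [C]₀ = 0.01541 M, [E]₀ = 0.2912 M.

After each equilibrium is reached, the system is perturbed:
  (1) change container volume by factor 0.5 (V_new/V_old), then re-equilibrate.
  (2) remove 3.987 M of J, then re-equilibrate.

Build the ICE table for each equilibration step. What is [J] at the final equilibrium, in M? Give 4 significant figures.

[J]_eq = 8.165 M

Q₀ = 5.1054e-08 vs Keq = 3.1990e-06 ⇒ Q<K, forward
Step 1:
                  J         C         E
  Initial     6.078   0.01541    0.2912
  Change   -0.01404   0.04211   0.02807
  Equil       6.064   0.05752    0.3193
  solve Keq expr → x = 0.01404; check Q = 3.1990e-06
Then change container volume by factor 0.5 (V_new/V_old).
Step 2:
                  J         C         E
  Initial     12.13     0.115    0.6385
  Change    0.02236  -0.06709  -0.04473
  Equil       12.15   0.04795    0.5938
  solve Keq expr → x = -0.02236; check Q = 3.1990e-06
Then remove 3.987 M of J.
Step 3:
                  J         C         E
  Initial     8.163   0.04795    0.5938
  Change   0.001922 -0.005767 -0.003845
  Equil       8.165   0.04218      0.59
  solve Keq expr → x = -0.001922; check Q = 3.1990e-06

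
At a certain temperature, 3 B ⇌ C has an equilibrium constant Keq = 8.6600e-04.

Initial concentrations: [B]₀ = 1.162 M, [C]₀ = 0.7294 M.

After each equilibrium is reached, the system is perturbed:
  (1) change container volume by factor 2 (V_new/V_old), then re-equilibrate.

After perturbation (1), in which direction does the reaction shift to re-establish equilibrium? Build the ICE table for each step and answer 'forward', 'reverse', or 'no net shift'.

Direction: reverse

Q₀ = 0.4649 vs Keq = 8.6600e-04 ⇒ Q>K, reverse
Step 1:
                  B         C
  init        1.162    0.7294
  Δ           2.098   -0.6994
  eq           3.26   0.03001
  solve Keq expr → x = -0.6994; check Q = 8.6600e-04
Then change container volume by factor 2 (V_new/V_old).
Step 2:
                  B         C
  init         1.63     0.015
  Δ         0.03306  -0.01102
  eq          1.663  0.003984
  solve Keq expr → x = -0.01102; check Q = 8.6600e-04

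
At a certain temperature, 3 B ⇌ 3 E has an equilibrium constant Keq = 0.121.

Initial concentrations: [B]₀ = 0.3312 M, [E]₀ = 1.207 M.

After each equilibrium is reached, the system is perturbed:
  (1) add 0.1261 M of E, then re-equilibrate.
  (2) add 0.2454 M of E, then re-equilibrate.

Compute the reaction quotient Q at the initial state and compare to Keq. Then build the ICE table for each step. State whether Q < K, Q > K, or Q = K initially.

Q₀ = 48.4; Q > K (proceeds reverse)

Q₀ = 48.4 vs Keq = 0.121 ⇒ Q>K, reverse
Step 1:
                   B          E
  I           0.3312      1.207
  C            0.698     -0.698
  E            1.029      0.509
  solve Keq expr → x = -0.2327; check Q = 0.121
Then add 0.1261 M of E.
Step 2:
                   B          E
  I            1.029     0.6351
  C          0.08437   -0.08437
  E            1.114     0.5508
  solve Keq expr → x = -0.02812; check Q = 0.121
Then add 0.2454 M of E.
Step 3:
                   B          E
  I            1.114     0.7962
  C           0.1642    -0.1642
  E            1.278      0.632
  solve Keq expr → x = -0.05473; check Q = 0.121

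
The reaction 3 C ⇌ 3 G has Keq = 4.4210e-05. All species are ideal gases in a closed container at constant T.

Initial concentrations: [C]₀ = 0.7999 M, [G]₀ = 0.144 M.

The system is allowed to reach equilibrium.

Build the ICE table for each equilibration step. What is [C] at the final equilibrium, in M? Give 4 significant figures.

Q₀ = 0.005834 vs Keq = 4.4210e-05 ⇒ Q>K, reverse
Step 1:
                   C          G
  Initial     0.7999      0.144
  Change      0.1118    -0.1118
  Equil       0.9117    0.03224
  solve Keq expr → x = -0.03725; check Q = 4.4210e-05

[C]_eq = 0.9117 M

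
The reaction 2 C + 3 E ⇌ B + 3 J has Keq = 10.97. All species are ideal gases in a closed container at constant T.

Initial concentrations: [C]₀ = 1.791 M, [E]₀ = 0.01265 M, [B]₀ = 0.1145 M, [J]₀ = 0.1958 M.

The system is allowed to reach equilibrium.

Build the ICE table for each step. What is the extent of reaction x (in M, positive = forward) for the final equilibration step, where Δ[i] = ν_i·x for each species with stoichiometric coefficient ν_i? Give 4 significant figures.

Q₀ = 132.4 vs Keq = 10.97 ⇒ Q>K, reverse
Step 1:
                   C          E          B          J
  Initial      1.791    0.01265     0.1145     0.1958
  Change    0.009235    0.01385  -0.004618   -0.01385
  Equil          1.8     0.0265     0.1099     0.1819
  solve Keq expr → x = -0.004618; check Q = 10.97

x = -0.004618 M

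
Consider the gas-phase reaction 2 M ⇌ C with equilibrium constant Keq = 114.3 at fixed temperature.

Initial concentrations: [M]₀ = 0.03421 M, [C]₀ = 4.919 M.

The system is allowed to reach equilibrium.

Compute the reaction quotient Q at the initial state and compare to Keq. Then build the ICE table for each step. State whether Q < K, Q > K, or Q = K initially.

Q₀ = 4203; Q > K (proceeds reverse)

Q₀ = 4203 vs Keq = 114.3 ⇒ Q>K, reverse
Step 1:
                  M         C
  Initial   0.03421     4.919
  Change     0.1714  -0.08571
  Equil      0.2056     4.833
  solve Keq expr → x = -0.08571; check Q = 114.3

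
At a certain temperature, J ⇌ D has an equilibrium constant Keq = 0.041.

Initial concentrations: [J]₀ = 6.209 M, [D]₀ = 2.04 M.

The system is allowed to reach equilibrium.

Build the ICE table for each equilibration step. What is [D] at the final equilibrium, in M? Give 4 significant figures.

[D]_eq = 0.3249 M

Q₀ = 0.3286 vs Keq = 0.041 ⇒ Q>K, reverse
Step 1:
                    J           D
  init          6.209        2.04
  Δ             1.715      -1.715
  eq            7.924      0.3249
  solve Keq expr → x = -1.715; check Q = 0.041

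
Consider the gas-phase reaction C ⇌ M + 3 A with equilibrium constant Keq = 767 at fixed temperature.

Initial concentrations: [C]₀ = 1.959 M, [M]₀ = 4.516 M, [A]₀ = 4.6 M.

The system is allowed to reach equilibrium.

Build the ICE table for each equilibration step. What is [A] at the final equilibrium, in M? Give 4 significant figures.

[A]_eq = 6.078 M

Q₀ = 224.4 vs Keq = 767 ⇒ Q<K, forward
Step 1:
                   C          M          A
  init         1.959      4.516        4.6
  Δ          -0.4927     0.4927      1.478
  eq           1.466      5.009      6.078
  solve Keq expr → x = 0.4927; check Q = 767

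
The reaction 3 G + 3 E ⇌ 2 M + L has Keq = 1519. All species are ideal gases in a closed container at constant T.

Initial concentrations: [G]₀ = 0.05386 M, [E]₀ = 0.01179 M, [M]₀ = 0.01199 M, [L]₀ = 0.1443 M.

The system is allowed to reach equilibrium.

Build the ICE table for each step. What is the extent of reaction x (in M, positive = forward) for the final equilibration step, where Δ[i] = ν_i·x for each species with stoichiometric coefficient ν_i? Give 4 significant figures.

Q₀ = 8.1015e+04 vs Keq = 1519 ⇒ Q>K, reverse
Step 1:
                   G          E          M          L
  init       0.05386    0.01179    0.01199     0.1443
  Δ         0.009944   0.009944   -0.00663  -0.003315
  eq          0.0638    0.02173    0.00536      0.141
  solve Keq expr → x = -0.003315; check Q = 1519

x = -0.003315 M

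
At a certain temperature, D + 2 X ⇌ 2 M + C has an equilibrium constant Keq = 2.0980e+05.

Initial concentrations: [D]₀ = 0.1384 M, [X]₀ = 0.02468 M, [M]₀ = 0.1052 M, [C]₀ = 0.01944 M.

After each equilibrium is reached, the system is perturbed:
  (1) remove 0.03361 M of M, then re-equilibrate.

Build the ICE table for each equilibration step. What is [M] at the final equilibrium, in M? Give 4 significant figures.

Q₀ = 2.552 vs Keq = 2.0980e+05 ⇒ Q<K, forward
Step 1:
                  D         X         M         C
  Initial    0.1384   0.02468    0.1052   0.01944
  Change   -0.01227  -0.02454   0.02454   0.01227
  Equil      0.1261 1.4202e-04    0.1297   0.03171
  solve Keq expr → x = 0.01227; check Q = 2.0980e+05
Then remove 0.03361 M of M.
Step 2:
                  D         X         M         C
  Initial    0.1261 1.4202e-04   0.09613   0.03171
  Change  -1.8357e-05 -3.6713e-05 3.6713e-05 1.8357e-05
  Equil      0.1261 1.0531e-04   0.09616   0.03173
  solve Keq expr → x = 1.8357e-05; check Q = 2.0980e+05

[M]_eq = 0.09616 M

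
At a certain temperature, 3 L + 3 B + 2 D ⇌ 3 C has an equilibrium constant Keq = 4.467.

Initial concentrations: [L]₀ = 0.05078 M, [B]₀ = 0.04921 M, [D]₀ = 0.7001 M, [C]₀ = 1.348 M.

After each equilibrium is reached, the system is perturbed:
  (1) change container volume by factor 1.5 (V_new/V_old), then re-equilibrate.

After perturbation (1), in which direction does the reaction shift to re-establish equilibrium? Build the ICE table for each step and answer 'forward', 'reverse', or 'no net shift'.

Direction: reverse

Q₀ = 3.2027e+08 vs Keq = 4.467 ⇒ Q>K, reverse
Step 1:
                   L          B          D          C
  Initial    0.05078    0.04921     0.7001      1.348
  Change      0.6018     0.6018     0.4012    -0.6018
  Equil       0.6526      0.651      1.101     0.7462
  solve Keq expr → x = -0.2006; check Q = 4.467
Then change container volume by factor 1.5 (V_new/V_old).
Step 2:
                   L          B          D          C
  Initial     0.4351      0.434     0.7342     0.4975
  Change     0.09694    0.09694    0.06463   -0.09694
  Equil        0.532      0.531     0.7988     0.4005
  solve Keq expr → x = -0.03231; check Q = 4.467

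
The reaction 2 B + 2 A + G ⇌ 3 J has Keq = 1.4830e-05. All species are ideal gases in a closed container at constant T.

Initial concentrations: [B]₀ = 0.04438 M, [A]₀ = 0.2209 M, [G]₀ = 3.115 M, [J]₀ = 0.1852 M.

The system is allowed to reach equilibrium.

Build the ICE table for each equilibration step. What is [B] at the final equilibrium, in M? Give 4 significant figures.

[B]_eq = 0.1643 M

Q₀ = 21.22 vs Keq = 1.4830e-05 ⇒ Q>K, reverse
Step 1:
                   B          A          G          J
  Initial    0.04438     0.2209      3.115     0.1852
  Change      0.1199     0.1199    0.05997    -0.1799
  Equil       0.1643     0.3408      3.175   0.005286
  solve Keq expr → x = -0.05997; check Q = 1.4830e-05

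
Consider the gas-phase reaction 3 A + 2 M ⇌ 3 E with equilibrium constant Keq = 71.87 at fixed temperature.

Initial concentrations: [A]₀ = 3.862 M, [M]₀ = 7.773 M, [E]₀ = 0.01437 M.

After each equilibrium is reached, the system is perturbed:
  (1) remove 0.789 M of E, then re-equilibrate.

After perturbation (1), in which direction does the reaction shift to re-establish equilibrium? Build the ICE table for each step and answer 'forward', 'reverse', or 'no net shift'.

Direction: forward

Q₀ = 8.5262e-10 vs Keq = 71.87 ⇒ Q<K, forward
Step 1:
                   A          M          E
  Initial      3.862      7.773    0.01437
  Change      -3.581     -2.387      3.581
  Equil       0.2814      5.386      3.595
  solve Keq expr → x = 1.194; check Q = 71.87
Then remove 0.789 M of E.
Step 2:
                   A          M          E
  Initial     0.2814      5.386      2.806
  Change    -0.05631   -0.03754    0.05631
  Equil       0.2251      5.348      2.862
  solve Keq expr → x = 0.01877; check Q = 71.87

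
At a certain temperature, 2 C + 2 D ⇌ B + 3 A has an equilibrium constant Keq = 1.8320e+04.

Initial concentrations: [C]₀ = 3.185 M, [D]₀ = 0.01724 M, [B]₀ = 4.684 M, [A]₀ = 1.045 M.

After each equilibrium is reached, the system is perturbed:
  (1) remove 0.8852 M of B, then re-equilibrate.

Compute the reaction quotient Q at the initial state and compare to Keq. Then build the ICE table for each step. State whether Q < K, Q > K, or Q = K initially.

Q₀ = 1773; Q < K (proceeds forward)

Q₀ = 1773 vs Keq = 1.8320e+04 ⇒ Q<K, forward
Step 1:
                   C          D          B          A
  init         3.185    0.01724      4.684      1.045
  Δ         -0.01172   -0.01172   0.005859    0.01758
  eq           3.173   0.005523       4.69      1.063
  solve Keq expr → x = 0.005859; check Q = 1.8320e+04
Then remove 0.8852 M of B.
Step 2:
                   C          D          B          A
  init         3.173   0.005523      3.805      1.063
  Δ       -5.4169e-04 -5.4169e-04 2.7085e-04 8.1254e-04
  eq           3.173   0.004981      3.805      1.063
  solve Keq expr → x = 2.7085e-04; check Q = 1.8320e+04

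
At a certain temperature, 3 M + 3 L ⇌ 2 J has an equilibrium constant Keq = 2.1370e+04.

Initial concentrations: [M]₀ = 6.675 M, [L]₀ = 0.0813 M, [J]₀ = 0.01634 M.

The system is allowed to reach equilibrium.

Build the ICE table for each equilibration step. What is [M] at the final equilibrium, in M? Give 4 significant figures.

Q₀ = 0.001671 vs Keq = 2.1370e+04 ⇒ Q<K, forward
Step 1:
                    M           L           J
  init          6.675      0.0813     0.01634
  Δ          -0.08037    -0.08037     0.05358
  eq            6.595  9.2743e-04     0.06992
  solve Keq expr → x = 0.02679; check Q = 2.1370e+04

[M]_eq = 6.595 M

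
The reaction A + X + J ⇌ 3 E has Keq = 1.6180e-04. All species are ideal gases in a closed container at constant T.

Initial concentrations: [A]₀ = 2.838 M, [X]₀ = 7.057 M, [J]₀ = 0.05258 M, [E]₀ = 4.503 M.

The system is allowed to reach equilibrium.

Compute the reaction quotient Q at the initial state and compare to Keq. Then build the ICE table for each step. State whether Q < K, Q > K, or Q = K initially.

Q₀ = 86.71; Q > K (proceeds reverse)

Q₀ = 86.71 vs Keq = 1.6180e-04 ⇒ Q>K, reverse
Step 1:
                   A          X          J          E
  init         2.838      7.057    0.05258      4.503
  Δ            1.432      1.432      1.432     -4.297
  eq            4.27      8.489      1.485     0.2058
  solve Keq expr → x = -1.432; check Q = 1.6180e-04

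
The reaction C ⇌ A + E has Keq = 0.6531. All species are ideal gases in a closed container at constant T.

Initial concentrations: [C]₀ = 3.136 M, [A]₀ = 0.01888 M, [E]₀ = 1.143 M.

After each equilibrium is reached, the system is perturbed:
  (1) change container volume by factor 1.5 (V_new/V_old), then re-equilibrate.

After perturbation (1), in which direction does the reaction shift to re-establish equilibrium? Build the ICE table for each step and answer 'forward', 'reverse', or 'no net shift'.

Direction: forward

Q₀ = 0.006881 vs Keq = 0.6531 ⇒ Q<K, forward
Step 1:
                  C         A         E
  init        3.136   0.01888     1.143
  Δ         -0.7807    0.7807    0.7807
  eq          2.355    0.7996     1.924
  solve Keq expr → x = 0.7807; check Q = 0.6531
Then change container volume by factor 1.5 (V_new/V_old).
Step 2:
                  C         A         E
  init         1.57    0.5331     1.282
  Δ         -0.1315    0.1315    0.1315
  eq          1.439    0.6645     1.414
  solve Keq expr → x = 0.1315; check Q = 0.6531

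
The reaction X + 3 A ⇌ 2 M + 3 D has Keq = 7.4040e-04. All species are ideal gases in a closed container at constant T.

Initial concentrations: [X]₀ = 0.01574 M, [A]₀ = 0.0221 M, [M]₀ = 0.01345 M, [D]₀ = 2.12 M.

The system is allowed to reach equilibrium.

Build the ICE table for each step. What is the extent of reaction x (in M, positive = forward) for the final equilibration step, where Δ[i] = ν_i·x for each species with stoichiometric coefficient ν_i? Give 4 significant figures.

Q₀ = 1.0145e+04 vs Keq = 7.4040e-04 ⇒ Q>K, reverse
Step 1:
                   X          A          M          D
  Initial    0.01574     0.0221    0.01345       2.12
  Change    0.006719    0.02016   -0.01344   -0.02016
  Equil      0.02246    0.04226 1.1641e-05        2.1
  solve Keq expr → x = -0.006719; check Q = 7.4040e-04

x = -0.006719 M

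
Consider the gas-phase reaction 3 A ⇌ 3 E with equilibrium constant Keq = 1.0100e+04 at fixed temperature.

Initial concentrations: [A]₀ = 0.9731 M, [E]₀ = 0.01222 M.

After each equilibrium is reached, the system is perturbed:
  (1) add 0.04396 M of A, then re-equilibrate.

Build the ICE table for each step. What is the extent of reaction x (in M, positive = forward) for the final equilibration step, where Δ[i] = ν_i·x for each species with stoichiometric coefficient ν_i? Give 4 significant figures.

x = 0.01401 M

Q₀ = 1.9803e-06 vs Keq = 1.0100e+04 ⇒ Q<K, forward
Step 1:
                    A           E
  I            0.9731     0.01222
  C           -0.9295      0.9295
  E           0.04357      0.9418
  solve Keq expr → x = 0.3098; check Q = 1.0100e+04
Then add 0.04396 M of A.
Step 2:
                    A           E
  I           0.08753      0.9418
  C          -0.04202     0.04202
  E           0.04551      0.9838
  solve Keq expr → x = 0.01401; check Q = 1.0100e+04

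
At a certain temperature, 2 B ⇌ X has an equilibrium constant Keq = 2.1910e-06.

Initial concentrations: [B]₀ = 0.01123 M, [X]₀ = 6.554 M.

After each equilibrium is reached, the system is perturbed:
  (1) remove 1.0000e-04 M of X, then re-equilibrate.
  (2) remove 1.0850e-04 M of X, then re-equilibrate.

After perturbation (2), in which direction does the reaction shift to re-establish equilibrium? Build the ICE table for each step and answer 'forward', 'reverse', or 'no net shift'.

Direction: forward

Q₀ = 5.1969e+04 vs Keq = 2.1910e-06 ⇒ Q>K, reverse
Step 1:
                  B         X
  init      0.01123     6.554
  Δ           13.11    -6.554
  eq          13.12 3.7706e-04
  solve Keq expr → x = -6.554; check Q = 2.1910e-06
Then remove 1.0000e-04 M of X.
Step 2:
                  B         X
  init        13.12 2.7706e-04
  Δ       -1.9998e-04 9.9989e-05
  eq          13.12 3.7705e-04
  solve Keq expr → x = 9.9989e-05; check Q = 2.1910e-06
Then remove 1.0850e-04 M of X.
Step 3:
                  B         X
  init        13.12 2.6855e-04
  Δ       -2.1698e-04 1.0849e-04
  eq          13.12 3.7703e-04
  solve Keq expr → x = 1.0849e-04; check Q = 2.1910e-06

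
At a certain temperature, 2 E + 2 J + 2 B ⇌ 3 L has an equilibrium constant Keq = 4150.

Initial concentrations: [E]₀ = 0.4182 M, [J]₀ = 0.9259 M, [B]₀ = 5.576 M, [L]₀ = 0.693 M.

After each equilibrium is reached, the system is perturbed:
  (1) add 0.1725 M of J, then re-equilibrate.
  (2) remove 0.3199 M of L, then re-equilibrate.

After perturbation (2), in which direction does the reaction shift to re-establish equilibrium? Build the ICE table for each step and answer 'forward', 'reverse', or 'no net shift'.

Q₀ = 0.07139 vs Keq = 4150 ⇒ Q<K, forward
Step 1:
                   E          J          B          L
  I           0.4182     0.9259      5.576      0.693
  C          -0.4095    -0.4095    -0.4095     0.6143
  E         0.008696     0.5164      5.166      1.307
  solve Keq expr → x = 0.2048; check Q = 4150
Then add 0.1725 M of J.
Step 2:
                   E          J          B          L
  I         0.008696     0.6889      5.166      1.307
  C        -0.002131  -0.002131  -0.002131   0.003196
  E         0.006566     0.6868      5.164       1.31
  solve Keq expr → x = 0.001065; check Q = 4150
Then remove 0.3199 M of L.
Step 3:
                   E          J          B          L
  I         0.006566     0.6868      5.164     0.9906
  C        -0.002213  -0.002213  -0.002213    0.00332
  E         0.004352     0.6846      5.162     0.9939
  solve Keq expr → x = 0.001107; check Q = 4150

Direction: forward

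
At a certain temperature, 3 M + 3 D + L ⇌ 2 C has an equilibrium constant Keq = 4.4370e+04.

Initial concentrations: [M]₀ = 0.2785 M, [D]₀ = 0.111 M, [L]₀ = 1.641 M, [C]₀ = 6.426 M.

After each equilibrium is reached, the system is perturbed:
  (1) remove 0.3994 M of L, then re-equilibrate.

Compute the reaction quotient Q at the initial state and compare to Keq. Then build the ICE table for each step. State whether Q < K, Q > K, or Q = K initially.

Q₀ = 8.5178e+05 vs Keq = 4.4370e+04 ⇒ Q>K, reverse
Step 1:
                  M         D         L         C
  init       0.2785     0.111     1.641     6.426
  Δ           0.103     0.103   0.03432  -0.06864
  eq         0.3815     0.214     1.675     6.357
  solve Keq expr → x = -0.03432; check Q = 4.4370e+04
Then remove 0.3994 M of L.
Step 2:
                  M         D         L         C
  init       0.3815     0.214     1.276     6.357
  Δ         0.01247   0.01247  0.004157 -0.008314
  eq         0.3939    0.2264      1.28     6.349
  solve Keq expr → x = -0.004157; check Q = 4.4370e+04

Q₀ = 8.5178e+05; Q > K (proceeds reverse)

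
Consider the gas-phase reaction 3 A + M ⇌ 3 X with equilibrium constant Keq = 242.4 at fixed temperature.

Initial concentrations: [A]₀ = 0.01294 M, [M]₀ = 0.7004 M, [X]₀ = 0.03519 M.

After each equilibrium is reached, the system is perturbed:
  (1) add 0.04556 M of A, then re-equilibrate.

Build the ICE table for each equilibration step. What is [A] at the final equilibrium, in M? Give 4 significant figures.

[A]_eq = 0.01442 M

Q₀ = 28.72 vs Keq = 242.4 ⇒ Q<K, forward
Step 1:
                    A           M           X
  init        0.01294      0.7004     0.03519
  Δ         -0.005572   -0.001857    0.005572
  eq         0.007368      0.6985     0.04076
  solve Keq expr → x = 0.001857; check Q = 242.4
Then add 0.04556 M of A.
Step 2:
                    A           M           X
  init        0.05293      0.6985     0.04076
  Δ          -0.03851    -0.01284     0.03851
  eq          0.01442      0.6857     0.07927
  solve Keq expr → x = 0.01284; check Q = 242.4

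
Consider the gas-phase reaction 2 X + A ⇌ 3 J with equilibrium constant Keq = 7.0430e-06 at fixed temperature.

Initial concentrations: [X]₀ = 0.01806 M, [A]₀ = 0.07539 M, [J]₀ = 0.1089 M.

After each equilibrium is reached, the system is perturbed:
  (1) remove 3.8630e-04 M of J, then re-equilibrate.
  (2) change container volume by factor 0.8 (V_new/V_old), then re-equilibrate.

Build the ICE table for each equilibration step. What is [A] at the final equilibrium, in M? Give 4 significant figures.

Q₀ = 52.52 vs Keq = 7.0430e-06 ⇒ Q>K, reverse
Step 1:
                    X           A           J
  I           0.01806     0.07539      0.1089
  C           0.07137     0.03569     -0.1071
  E           0.08943      0.1111    0.001843
  solve Keq expr → x = -0.03569; check Q = 7.0430e-06
Then remove 3.8630e-04 M of J.
Step 2:
                    X           A           J
  I           0.08943      0.1111    0.001456
  C       -2.5473e-04 -1.2737e-04  3.8210e-04
  E           0.08918      0.1109    0.001838
  solve Keq expr → x = 1.2737e-04; check Q = 7.0430e-06
Then change container volume by factor 0.8 (V_new/V_old).
Step 3:
                    X           A           J
  I            0.1115      0.1387    0.002298
  C                 0           0           0
  E            0.1115      0.1387    0.002298
  solve Keq expr → x = 0; check Q = 7.0430e-06

[A]_eq = 0.1387 M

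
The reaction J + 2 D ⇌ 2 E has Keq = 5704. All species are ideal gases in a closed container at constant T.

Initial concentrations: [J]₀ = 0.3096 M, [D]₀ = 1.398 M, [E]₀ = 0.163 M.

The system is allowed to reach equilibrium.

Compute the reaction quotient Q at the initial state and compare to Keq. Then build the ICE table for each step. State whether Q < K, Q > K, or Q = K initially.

Q₀ = 0.04391 vs Keq = 5704 ⇒ Q<K, forward
Step 1:
                    J           D           E
  init         0.3096       1.398       0.163
  Δ           -0.3094     -0.6188      0.6188
  eq       1.7653e-04      0.7792      0.7818
  solve Keq expr → x = 0.3094; check Q = 5704

Q₀ = 0.04391; Q < K (proceeds forward)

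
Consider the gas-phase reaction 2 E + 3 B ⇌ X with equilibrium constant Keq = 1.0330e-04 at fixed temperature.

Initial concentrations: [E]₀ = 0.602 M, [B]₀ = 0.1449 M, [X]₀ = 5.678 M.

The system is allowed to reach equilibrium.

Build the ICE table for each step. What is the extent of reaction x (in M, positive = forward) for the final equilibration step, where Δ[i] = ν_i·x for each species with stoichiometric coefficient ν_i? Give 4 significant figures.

x = -2.874 M

Q₀ = 5150 vs Keq = 1.0330e-04 ⇒ Q>K, reverse
Step 1:
                   E          B          X
  init         0.602     0.1449      5.678
  Δ            5.747      8.621     -2.874
  eq           6.349      8.766      2.804
  solve Keq expr → x = -2.874; check Q = 1.0330e-04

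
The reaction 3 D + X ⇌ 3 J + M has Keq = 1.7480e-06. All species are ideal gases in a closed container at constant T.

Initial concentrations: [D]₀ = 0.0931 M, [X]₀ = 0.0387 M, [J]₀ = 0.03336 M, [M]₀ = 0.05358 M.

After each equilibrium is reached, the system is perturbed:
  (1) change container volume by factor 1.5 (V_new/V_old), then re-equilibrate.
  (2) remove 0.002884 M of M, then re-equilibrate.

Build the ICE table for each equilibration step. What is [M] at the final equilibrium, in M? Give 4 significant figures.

Q₀ = 0.0637 vs Keq = 1.7480e-06 ⇒ Q>K, reverse
Step 1:
                    D           X           J           M
  I            0.0931      0.0387     0.03336     0.05358
  C           0.03179      0.0106    -0.03179     -0.0106
  E            0.1249      0.0493    0.001575     0.04298
  solve Keq expr → x = -0.0106; check Q = 1.7480e-06
Then change container volume by factor 1.5 (V_new/V_old).
Step 2:
                    D           X           J           M
  I           0.08326     0.03286     0.00105     0.02866
  C                 0           0           0           0
  E           0.08326     0.03286     0.00105     0.02866
  solve Keq expr → x = 0; check Q = 1.7480e-06
Then remove 0.002884 M of M.
Step 3:
                    D           X           J           M
  I           0.08326     0.03286     0.00105     0.02577
  C       -3.6989e-05 -1.2330e-05  3.6989e-05  1.2330e-05
  E           0.08322     0.03285    0.001087     0.02578
  solve Keq expr → x = 1.2330e-05; check Q = 1.7480e-06

[M]_eq = 0.02578 M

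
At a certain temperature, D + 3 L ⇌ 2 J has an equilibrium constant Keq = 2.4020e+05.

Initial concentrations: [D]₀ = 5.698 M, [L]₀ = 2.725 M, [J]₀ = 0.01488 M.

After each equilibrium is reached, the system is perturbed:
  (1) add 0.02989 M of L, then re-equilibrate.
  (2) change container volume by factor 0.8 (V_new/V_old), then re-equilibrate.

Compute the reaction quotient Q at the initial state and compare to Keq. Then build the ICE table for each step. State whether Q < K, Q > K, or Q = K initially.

Q₀ = 1.9204e-06 vs Keq = 2.4020e+05 ⇒ Q<K, forward
Step 1:
                   D          L          J
  I            5.698      2.725    0.01488
  C          -0.9036     -2.711      1.807
  E            4.794    0.01423      1.822
  solve Keq expr → x = 0.9036; check Q = 2.4020e+05
Then add 0.02989 M of L.
Step 2:
                   D          L          J
  I            4.794    0.04412      1.822
  C        -0.009926   -0.02978    0.01985
  E            4.784    0.01435      1.842
  solve Keq expr → x = 0.009926; check Q = 2.4020e+05
Then change container volume by factor 0.8 (V_new/V_old).
Step 3:
                   D          L          J
  I            5.981    0.01793      2.302
  C       -8.2351e-04  -0.002471   0.001647
  E             5.98    0.01546      2.304
  solve Keq expr → x = 8.2351e-04; check Q = 2.4020e+05

Q₀ = 1.9204e-06; Q < K (proceeds forward)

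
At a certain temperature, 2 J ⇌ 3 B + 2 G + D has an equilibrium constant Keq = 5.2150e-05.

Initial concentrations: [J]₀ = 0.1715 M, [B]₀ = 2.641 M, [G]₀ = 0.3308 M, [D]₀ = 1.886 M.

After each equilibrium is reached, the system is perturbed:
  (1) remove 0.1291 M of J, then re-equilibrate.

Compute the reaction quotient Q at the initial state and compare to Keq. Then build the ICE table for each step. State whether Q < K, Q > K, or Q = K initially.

Q₀ = 129.3; Q > K (proceeds reverse)

Q₀ = 129.3 vs Keq = 5.2150e-05 ⇒ Q>K, reverse
Step 1:
                    J           B           G           D
  I            0.1715       2.641      0.3308       1.886
  C            0.3299     -0.4949     -0.3299      -0.165
  E            0.5014       2.146  8.7792e-04       1.721
  solve Keq expr → x = -0.165; check Q = 5.2150e-05
Then remove 0.1291 M of J.
Step 2:
                    J           B           G           D
  I            0.3723       2.146  8.7792e-04       1.721
  C        2.2547e-04 -3.3820e-04 -2.2547e-04 -1.1273e-04
  E            0.3725       2.146  6.5245e-04       1.721
  solve Keq expr → x = -1.1273e-04; check Q = 5.2150e-05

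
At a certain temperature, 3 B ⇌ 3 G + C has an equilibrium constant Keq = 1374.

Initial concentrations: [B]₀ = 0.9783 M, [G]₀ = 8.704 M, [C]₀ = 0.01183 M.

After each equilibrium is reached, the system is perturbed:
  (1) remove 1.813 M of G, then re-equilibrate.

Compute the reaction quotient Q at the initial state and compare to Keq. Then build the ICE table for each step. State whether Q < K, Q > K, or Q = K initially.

Q₀ = 8.332; Q < K (proceeds forward)

Q₀ = 8.332 vs Keq = 1374 ⇒ Q<K, forward
Step 1:
                    B           G           C
  I            0.9783       8.704     0.01183
  C           -0.5091      0.5091      0.1697
  E            0.4692       9.213      0.1815
  solve Keq expr → x = 0.1697; check Q = 1374
Then remove 1.813 M of G.
Step 2:
                    B           G           C
  I            0.4692         7.4      0.1815
  C          -0.07246     0.07246     0.02415
  E            0.3968       7.473      0.2057
  solve Keq expr → x = 0.02415; check Q = 1374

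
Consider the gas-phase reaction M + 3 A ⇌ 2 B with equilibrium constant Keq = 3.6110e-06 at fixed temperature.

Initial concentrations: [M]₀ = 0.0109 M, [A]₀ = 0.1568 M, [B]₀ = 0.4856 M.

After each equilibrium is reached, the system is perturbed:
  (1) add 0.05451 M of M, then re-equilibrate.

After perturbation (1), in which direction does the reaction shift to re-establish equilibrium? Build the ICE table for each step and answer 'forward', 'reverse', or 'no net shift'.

Q₀ = 5612 vs Keq = 3.6110e-06 ⇒ Q>K, reverse
Step 1:
                  M         A         B
  init       0.0109    0.1568    0.4856
  Δ          0.2424    0.7272   -0.4848
  eq         0.2533     0.884 7.9491e-04
  solve Keq expr → x = -0.2424; check Q = 3.6110e-06
Then add 0.05451 M of M.
Step 2:
                  M         A         B
  init       0.3078     0.884 7.9491e-04
  Δ       -4.0564e-05 -1.2169e-04 8.1128e-05
  eq         0.3078    0.8839 8.7604e-04
  solve Keq expr → x = 4.0564e-05; check Q = 3.6110e-06

Direction: forward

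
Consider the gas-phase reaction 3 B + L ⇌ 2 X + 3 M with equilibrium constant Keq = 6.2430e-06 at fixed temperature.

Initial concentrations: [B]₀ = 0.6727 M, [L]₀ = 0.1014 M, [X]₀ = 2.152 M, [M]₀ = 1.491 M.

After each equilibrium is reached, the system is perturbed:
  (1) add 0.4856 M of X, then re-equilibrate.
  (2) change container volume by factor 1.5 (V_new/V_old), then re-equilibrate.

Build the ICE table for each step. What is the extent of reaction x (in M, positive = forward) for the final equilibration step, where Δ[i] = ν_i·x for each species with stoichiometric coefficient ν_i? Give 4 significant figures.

x = 7.4014e-04 M

Q₀ = 497.3 vs Keq = 6.2430e-06 ⇒ Q>K, reverse
Step 1:
                    B           L           X           M
  init         0.6727      0.1014       2.152       1.491
  Δ             1.461      0.4872     -0.9743      -1.461
  eq            2.134      0.5886       1.178     0.02953
  solve Keq expr → x = -0.4872; check Q = 6.2430e-06
Then add 0.4856 M of X.
Step 2:
                    B           L           X           M
  init          2.134      0.5886       1.663     0.02953
  Δ          0.005942    0.001981   -0.003961   -0.005942
  eq             2.14      0.5905       1.659     0.02359
  solve Keq expr → x = -0.001981; check Q = 6.2430e-06
Then change container volume by factor 1.5 (V_new/V_old).
Step 3:
                    B           L           X           M
  init          1.427      0.3937       1.106     0.01573
  Δ          -0.00222 -7.4014e-04     0.00148     0.00222
  eq            1.425       0.393       1.108     0.01795
  solve Keq expr → x = 7.4014e-04; check Q = 6.2430e-06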